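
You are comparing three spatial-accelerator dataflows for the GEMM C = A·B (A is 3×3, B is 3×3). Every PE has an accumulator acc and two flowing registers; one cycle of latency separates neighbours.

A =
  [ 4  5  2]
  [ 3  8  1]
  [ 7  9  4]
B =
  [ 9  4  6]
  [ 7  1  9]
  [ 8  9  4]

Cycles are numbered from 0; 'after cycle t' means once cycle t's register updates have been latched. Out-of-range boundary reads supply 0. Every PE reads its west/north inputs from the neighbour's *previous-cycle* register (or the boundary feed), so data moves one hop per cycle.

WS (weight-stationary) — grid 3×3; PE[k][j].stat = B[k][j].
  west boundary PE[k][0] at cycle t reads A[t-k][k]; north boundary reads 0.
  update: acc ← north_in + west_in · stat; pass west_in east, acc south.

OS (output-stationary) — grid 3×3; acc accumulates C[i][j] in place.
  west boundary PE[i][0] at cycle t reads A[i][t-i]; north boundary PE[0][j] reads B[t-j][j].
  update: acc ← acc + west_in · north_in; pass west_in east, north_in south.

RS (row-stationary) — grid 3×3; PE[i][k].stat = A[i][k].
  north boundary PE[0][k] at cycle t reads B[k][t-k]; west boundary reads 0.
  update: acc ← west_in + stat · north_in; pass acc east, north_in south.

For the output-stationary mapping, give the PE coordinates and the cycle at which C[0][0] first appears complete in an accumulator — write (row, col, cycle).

OS: C[0][0] accumulates in PE[0][0]:
  cycle 0: PE[0][0] → acc 36, east 4, south 9
  cycle 1: PE[0][0] → acc 71, east 5, south 7
  cycle 2: PE[0][0] → acc 87, east 2, south 8

(row, col, cycle) = (0, 0, 2)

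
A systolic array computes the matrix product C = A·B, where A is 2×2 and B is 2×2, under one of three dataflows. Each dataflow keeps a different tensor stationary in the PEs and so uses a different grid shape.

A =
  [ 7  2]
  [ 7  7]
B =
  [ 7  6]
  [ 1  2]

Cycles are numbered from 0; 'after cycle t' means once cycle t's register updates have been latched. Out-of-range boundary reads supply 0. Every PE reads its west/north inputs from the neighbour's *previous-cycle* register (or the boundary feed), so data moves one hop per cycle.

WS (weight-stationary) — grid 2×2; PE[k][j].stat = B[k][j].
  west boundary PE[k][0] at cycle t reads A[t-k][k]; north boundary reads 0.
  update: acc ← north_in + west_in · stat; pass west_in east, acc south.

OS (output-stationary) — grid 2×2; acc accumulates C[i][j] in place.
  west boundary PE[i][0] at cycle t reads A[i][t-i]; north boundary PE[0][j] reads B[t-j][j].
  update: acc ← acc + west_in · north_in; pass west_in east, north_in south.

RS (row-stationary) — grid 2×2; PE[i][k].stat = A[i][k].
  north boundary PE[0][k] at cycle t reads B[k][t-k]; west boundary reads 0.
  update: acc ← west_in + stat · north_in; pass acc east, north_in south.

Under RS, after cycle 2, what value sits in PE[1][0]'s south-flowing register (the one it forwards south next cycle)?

register = 6

RS (2×2). Following PE[1][0] plus its west/north inputs:
  t=0 PE[0][0]: acc=49 h=49 v=7
  t=0 PE[1][0]: acc=0 h=0 v=0
  t=1 PE[0][0]: acc=42 h=42 v=6
  t=1 PE[1][0]: acc=49 h=49 v=7
  t=2 PE[0][0]: acc=0 h=0 v=0
  t=2 PE[1][0]: acc=42 h=42 v=6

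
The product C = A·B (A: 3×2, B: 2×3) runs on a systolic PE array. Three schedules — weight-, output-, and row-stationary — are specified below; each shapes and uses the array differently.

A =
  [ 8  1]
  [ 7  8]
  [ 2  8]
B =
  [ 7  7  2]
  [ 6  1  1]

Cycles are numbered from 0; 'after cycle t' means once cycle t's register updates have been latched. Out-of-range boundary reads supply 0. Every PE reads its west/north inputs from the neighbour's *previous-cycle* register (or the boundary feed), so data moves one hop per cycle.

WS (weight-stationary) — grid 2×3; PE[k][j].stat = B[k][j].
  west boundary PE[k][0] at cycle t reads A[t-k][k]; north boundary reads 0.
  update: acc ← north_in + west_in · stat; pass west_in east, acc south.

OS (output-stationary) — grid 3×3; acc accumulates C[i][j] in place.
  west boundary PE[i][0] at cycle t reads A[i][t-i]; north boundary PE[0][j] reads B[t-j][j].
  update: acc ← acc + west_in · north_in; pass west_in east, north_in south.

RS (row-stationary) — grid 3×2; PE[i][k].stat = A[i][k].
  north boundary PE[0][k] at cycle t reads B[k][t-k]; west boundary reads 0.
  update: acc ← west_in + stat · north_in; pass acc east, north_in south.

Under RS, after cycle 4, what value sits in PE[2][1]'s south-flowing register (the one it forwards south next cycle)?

register = 1

RS on a 3×2 grid — tracing PE[2][1] and its feeders:
  cycle 0: PE[1][1] → acc 0, east 0, south 0
  cycle 0: PE[2][0] → acc 0, east 0, south 0
  cycle 0: PE[2][1] → acc 0, east 0, south 0
  cycle 1: PE[1][1] → acc 0, east 0, south 0
  cycle 1: PE[2][0] → acc 0, east 0, south 0
  cycle 1: PE[2][1] → acc 0, east 0, south 0
  cycle 2: PE[1][1] → acc 97, east 97, south 6
  cycle 2: PE[2][0] → acc 14, east 14, south 7
  cycle 2: PE[2][1] → acc 0, east 0, south 0
  cycle 3: PE[1][1] → acc 57, east 57, south 1
  cycle 3: PE[2][0] → acc 14, east 14, south 7
  cycle 3: PE[2][1] → acc 62, east 62, south 6
  cycle 4: PE[1][1] → acc 22, east 22, south 1
  cycle 4: PE[2][0] → acc 4, east 4, south 2
  cycle 4: PE[2][1] → acc 22, east 22, south 1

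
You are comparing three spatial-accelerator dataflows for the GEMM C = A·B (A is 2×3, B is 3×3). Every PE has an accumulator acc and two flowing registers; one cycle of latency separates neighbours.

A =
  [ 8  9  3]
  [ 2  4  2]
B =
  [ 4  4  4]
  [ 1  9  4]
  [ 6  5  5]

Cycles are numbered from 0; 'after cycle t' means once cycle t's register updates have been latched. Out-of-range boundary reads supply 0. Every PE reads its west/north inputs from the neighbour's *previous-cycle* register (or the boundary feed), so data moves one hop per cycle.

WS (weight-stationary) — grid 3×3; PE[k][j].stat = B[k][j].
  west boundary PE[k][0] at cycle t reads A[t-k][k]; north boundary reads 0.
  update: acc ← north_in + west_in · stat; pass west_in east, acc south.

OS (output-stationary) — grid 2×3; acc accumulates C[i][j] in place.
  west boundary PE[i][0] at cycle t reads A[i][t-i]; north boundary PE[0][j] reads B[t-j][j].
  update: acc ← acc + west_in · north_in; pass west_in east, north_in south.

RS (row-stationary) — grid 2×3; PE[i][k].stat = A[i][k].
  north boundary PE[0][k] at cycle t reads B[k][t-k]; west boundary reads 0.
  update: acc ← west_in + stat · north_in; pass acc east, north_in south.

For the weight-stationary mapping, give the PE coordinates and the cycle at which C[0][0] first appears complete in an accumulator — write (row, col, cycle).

Under WS, C[0][0] lands at PE[2][0]:
  [0] (2,0) acc=0 (h:0 v:0)
  [1] (2,0) acc=0 (h:0 v:0)
  [2] (2,0) acc=59 (h:3 v:59)

(row, col, cycle) = (2, 0, 2)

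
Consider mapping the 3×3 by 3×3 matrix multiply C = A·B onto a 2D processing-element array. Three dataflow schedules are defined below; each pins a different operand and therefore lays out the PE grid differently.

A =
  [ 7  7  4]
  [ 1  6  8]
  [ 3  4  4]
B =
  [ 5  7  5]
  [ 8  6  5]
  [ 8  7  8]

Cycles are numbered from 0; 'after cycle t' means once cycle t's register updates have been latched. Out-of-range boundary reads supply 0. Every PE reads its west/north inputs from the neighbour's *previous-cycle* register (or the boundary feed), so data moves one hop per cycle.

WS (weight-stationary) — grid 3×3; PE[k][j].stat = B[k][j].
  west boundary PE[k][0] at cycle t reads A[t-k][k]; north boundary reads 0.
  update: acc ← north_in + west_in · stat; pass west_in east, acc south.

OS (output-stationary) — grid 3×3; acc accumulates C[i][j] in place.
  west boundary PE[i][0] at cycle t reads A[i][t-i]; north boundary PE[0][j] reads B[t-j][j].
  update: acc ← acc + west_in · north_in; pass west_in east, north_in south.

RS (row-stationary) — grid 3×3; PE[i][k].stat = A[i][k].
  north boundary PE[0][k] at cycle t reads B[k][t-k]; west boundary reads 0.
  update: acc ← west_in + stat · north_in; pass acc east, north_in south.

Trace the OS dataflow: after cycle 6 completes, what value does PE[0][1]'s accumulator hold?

OS 3×3: PE[0][1] cycle-by-cycle (with neighbour feeds):
  cycle 0: PE[0][0] → acc 35, east 7, south 5
  cycle 0: PE[0][1] → acc 0, east 0, south 0
  cycle 1: PE[0][0] → acc 91, east 7, south 8
  cycle 1: PE[0][1] → acc 49, east 7, south 7
  cycle 2: PE[0][0] → acc 123, east 4, south 8
  cycle 2: PE[0][1] → acc 91, east 7, south 6
  cycle 3: PE[0][0] → acc 123, east 0, south 0
  cycle 3: PE[0][1] → acc 119, east 4, south 7
  cycle 4: PE[0][0] → acc 123, east 0, south 0
  cycle 4: PE[0][1] → acc 119, east 0, south 0
  cycle 5: PE[0][0] → acc 123, east 0, south 0
  cycle 5: PE[0][1] → acc 119, east 0, south 0
  cycle 6: PE[0][0] → acc 123, east 0, south 0
  cycle 6: PE[0][1] → acc 119, east 0, south 0

PE[0][1].acc = 119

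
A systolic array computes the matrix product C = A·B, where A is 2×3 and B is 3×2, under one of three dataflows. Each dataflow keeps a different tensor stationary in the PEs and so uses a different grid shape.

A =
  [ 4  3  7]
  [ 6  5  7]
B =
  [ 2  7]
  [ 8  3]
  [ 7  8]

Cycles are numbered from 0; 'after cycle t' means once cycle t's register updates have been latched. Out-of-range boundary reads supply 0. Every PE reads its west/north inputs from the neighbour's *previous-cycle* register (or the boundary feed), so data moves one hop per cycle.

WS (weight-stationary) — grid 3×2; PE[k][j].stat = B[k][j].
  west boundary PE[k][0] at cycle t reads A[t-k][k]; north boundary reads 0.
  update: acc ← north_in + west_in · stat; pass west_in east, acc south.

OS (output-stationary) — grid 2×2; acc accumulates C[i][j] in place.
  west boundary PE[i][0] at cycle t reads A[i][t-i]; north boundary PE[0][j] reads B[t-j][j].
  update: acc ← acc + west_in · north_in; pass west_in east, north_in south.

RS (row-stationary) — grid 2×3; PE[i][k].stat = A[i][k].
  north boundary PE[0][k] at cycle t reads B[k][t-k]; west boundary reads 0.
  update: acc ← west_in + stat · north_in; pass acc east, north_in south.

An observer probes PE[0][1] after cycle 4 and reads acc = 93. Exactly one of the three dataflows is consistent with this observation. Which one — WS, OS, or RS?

dataflow = OS

WS (3×2 grid), PE[0][1]:
  cycle 0: PE[0][1] → acc 0, east 0, south 0
  cycle 1: PE[0][1] → acc 28, east 4, south 28
  cycle 2: PE[0][1] → acc 42, east 6, south 42
  cycle 3: PE[0][1] → acc 0, east 0, south 0
  cycle 4: PE[0][1] → acc 0, east 0, south 0
OS (2×2 grid), PE[0][1]:
  cycle 0: PE[0][1] → acc 0, east 0, south 0
  cycle 1: PE[0][1] → acc 28, east 4, south 7
  cycle 2: PE[0][1] → acc 37, east 3, south 3
  cycle 3: PE[0][1] → acc 93, east 7, south 8
  cycle 4: PE[0][1] → acc 93, east 0, south 0
RS (2×3 grid), PE[0][1]:
  cycle 0: PE[0][1] → acc 0, east 0, south 0
  cycle 1: PE[0][1] → acc 32, east 32, south 8
  cycle 2: PE[0][1] → acc 37, east 37, south 3
  cycle 3: PE[0][1] → acc 0, east 0, south 0
  cycle 4: PE[0][1] → acc 0, east 0, south 0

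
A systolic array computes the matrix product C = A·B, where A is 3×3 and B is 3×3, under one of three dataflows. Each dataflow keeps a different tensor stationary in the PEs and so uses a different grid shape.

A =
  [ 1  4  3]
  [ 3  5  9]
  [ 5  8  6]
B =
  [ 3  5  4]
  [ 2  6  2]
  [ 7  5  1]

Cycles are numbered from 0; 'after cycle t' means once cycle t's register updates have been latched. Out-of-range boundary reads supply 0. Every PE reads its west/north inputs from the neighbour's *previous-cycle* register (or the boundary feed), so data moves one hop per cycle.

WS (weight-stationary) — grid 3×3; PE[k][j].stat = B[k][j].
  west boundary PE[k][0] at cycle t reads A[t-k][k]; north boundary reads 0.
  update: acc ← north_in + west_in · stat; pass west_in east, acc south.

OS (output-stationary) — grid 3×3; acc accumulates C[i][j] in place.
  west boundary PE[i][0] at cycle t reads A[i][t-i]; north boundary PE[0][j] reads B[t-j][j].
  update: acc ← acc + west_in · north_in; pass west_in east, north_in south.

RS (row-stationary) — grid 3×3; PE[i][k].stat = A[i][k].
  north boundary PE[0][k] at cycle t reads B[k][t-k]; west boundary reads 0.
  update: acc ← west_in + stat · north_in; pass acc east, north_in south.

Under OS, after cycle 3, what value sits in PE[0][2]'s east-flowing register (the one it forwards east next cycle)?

register = 4

OS (3×3). Following PE[0][2] plus its west/north inputs:
  0: (0,1).acc=0  regs=<0,0>
  0: (0,2).acc=0  regs=<0,0>
  1: (0,1).acc=5  regs=<1,5>
  1: (0,2).acc=0  regs=<0,0>
  2: (0,1).acc=29  regs=<4,6>
  2: (0,2).acc=4  regs=<1,4>
  3: (0,1).acc=44  regs=<3,5>
  3: (0,2).acc=12  regs=<4,2>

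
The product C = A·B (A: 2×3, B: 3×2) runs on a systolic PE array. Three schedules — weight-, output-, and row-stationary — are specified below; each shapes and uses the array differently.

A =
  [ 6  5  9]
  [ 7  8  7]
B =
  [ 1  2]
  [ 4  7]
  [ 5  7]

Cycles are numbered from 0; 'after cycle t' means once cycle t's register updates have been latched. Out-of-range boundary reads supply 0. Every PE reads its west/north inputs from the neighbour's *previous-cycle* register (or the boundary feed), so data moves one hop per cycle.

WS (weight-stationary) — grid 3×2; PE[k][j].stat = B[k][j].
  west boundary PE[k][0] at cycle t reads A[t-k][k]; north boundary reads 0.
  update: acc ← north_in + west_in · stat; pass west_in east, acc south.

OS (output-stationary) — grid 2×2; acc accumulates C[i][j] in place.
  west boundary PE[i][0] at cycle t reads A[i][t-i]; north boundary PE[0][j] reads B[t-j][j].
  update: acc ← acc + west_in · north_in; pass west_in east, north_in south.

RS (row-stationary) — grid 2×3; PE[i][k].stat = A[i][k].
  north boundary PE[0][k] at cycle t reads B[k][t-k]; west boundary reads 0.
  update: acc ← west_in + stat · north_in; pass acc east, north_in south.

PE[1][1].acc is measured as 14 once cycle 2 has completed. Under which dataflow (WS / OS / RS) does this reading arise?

Under WS (3×2), PE[1][1]:
  after 0 — PE[1][1] acc=0, pass-E 0, pass-S 0
  after 1 — PE[1][1] acc=0, pass-E 0, pass-S 0
  after 2 — PE[1][1] acc=47, pass-E 5, pass-S 47
Under OS (2×2), PE[1][1]:
  after 0 — PE[1][1] acc=0, pass-E 0, pass-S 0
  after 1 — PE[1][1] acc=0, pass-E 0, pass-S 0
  after 2 — PE[1][1] acc=14, pass-E 7, pass-S 2
Under RS (2×3), PE[1][1]:
  after 0 — PE[1][1] acc=0, pass-E 0, pass-S 0
  after 1 — PE[1][1] acc=0, pass-E 0, pass-S 0
  after 2 — PE[1][1] acc=39, pass-E 39, pass-S 4

dataflow = OS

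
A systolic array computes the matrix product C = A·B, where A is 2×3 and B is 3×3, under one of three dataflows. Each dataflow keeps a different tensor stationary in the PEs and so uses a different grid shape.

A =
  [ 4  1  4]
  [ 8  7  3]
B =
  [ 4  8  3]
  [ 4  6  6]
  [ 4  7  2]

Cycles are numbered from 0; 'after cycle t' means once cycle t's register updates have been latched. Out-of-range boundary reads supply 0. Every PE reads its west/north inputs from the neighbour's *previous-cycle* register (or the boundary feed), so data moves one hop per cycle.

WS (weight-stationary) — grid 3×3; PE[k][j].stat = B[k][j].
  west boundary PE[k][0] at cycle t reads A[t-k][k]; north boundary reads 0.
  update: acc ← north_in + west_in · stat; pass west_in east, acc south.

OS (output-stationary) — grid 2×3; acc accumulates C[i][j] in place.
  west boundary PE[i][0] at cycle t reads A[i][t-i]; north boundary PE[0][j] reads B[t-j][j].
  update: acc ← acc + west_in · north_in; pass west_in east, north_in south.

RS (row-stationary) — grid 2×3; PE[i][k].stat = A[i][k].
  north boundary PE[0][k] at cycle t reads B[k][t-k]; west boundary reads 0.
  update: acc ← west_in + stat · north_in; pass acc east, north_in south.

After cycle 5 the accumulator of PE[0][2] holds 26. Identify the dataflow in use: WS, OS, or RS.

— WS: 3×3; PE[0][2] trace:
  @0  [0,2]  acc 0  |  →0  ↓0
  @1  [0,2]  acc 0  |  →0  ↓0
  @2  [0,2]  acc 12  |  →4  ↓12
  @3  [0,2]  acc 24  |  →8  ↓24
  @4  [0,2]  acc 0  |  →0  ↓0
  @5  [0,2]  acc 0  |  →0  ↓0
— OS: 2×3; PE[0][2] trace:
  @0  [0,2]  acc 0  |  →0  ↓0
  @1  [0,2]  acc 0  |  →0  ↓0
  @2  [0,2]  acc 12  |  →4  ↓3
  @3  [0,2]  acc 18  |  →1  ↓6
  @4  [0,2]  acc 26  |  →4  ↓2
  @5  [0,2]  acc 26  |  →0  ↓0
— RS: 2×3; PE[0][2] trace:
  @0  [0,2]  acc 0  |  →0  ↓0
  @1  [0,2]  acc 0  |  →0  ↓0
  @2  [0,2]  acc 36  |  →36  ↓4
  @3  [0,2]  acc 66  |  →66  ↓7
  @4  [0,2]  acc 26  |  →26  ↓2
  @5  [0,2]  acc 0  |  →0  ↓0

dataflow = OS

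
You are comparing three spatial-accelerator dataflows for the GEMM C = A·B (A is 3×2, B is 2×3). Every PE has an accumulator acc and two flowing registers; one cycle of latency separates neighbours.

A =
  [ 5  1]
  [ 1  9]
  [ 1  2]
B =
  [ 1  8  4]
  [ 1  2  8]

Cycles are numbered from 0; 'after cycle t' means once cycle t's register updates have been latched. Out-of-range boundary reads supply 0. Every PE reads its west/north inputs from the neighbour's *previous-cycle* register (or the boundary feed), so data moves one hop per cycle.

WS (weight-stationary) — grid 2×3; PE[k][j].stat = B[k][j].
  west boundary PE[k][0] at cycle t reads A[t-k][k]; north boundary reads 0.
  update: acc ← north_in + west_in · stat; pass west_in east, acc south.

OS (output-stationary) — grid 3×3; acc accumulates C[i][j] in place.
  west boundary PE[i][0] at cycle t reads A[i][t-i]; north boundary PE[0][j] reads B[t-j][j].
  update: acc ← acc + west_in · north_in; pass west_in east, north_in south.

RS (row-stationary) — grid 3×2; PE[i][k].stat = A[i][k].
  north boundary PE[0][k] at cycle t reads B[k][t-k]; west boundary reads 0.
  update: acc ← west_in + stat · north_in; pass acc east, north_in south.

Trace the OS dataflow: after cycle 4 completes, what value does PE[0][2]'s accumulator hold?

PE[0][2].acc = 28

OS on a 3×3 grid — tracing PE[0][2] and its feeders:
  cycle 0: PE[0][1] → acc 0, east 0, south 0
  cycle 0: PE[0][2] → acc 0, east 0, south 0
  cycle 1: PE[0][1] → acc 40, east 5, south 8
  cycle 1: PE[0][2] → acc 0, east 0, south 0
  cycle 2: PE[0][1] → acc 42, east 1, south 2
  cycle 2: PE[0][2] → acc 20, east 5, south 4
  cycle 3: PE[0][1] → acc 42, east 0, south 0
  cycle 3: PE[0][2] → acc 28, east 1, south 8
  cycle 4: PE[0][1] → acc 42, east 0, south 0
  cycle 4: PE[0][2] → acc 28, east 0, south 0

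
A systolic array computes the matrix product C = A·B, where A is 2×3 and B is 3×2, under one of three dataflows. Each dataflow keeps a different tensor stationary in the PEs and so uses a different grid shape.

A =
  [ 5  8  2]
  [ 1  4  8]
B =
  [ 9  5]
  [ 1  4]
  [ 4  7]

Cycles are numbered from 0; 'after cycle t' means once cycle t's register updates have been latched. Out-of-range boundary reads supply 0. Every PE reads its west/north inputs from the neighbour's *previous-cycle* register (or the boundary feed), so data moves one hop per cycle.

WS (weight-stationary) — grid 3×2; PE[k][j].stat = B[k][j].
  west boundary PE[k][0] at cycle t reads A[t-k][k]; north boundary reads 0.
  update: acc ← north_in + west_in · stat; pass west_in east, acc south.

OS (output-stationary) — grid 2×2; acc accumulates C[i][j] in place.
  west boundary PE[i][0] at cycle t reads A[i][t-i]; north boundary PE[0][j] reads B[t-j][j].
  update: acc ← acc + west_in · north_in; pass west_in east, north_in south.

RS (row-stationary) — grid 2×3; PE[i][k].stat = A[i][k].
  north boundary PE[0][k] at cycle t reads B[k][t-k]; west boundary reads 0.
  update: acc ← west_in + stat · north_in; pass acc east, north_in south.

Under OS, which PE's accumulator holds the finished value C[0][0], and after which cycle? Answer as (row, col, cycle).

Under OS, C[0][0] lands at PE[0][0]:
  t=0 PE[0][0]: acc=45 h=5 v=9
  t=1 PE[0][0]: acc=53 h=8 v=1
  t=2 PE[0][0]: acc=61 h=2 v=4

(row, col, cycle) = (0, 0, 2)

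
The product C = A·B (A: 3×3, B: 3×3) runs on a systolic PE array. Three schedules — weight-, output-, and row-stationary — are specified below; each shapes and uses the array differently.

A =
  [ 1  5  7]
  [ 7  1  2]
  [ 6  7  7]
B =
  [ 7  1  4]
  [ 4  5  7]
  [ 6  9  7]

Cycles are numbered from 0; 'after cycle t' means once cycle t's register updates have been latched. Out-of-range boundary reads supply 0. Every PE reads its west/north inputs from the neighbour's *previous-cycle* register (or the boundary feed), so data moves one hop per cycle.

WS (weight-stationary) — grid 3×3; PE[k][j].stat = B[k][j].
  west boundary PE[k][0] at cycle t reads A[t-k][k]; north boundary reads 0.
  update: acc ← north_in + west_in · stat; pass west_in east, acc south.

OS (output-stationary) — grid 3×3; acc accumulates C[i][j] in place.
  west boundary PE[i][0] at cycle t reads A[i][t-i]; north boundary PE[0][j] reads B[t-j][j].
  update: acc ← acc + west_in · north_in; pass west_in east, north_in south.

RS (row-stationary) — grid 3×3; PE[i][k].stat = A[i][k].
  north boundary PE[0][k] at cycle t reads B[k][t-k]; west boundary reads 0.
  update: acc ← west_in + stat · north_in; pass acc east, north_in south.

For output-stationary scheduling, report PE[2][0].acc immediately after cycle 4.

PE[2][0].acc = 112

OS on a 3×3 grid — tracing PE[2][0] and its feeders:
  cycle 0: PE[1][0] → acc 0, east 0, south 0
  cycle 0: PE[2][0] → acc 0, east 0, south 0
  cycle 1: PE[1][0] → acc 49, east 7, south 7
  cycle 1: PE[2][0] → acc 0, east 0, south 0
  cycle 2: PE[1][0] → acc 53, east 1, south 4
  cycle 2: PE[2][0] → acc 42, east 6, south 7
  cycle 3: PE[1][0] → acc 65, east 2, south 6
  cycle 3: PE[2][0] → acc 70, east 7, south 4
  cycle 4: PE[1][0] → acc 65, east 0, south 0
  cycle 4: PE[2][0] → acc 112, east 7, south 6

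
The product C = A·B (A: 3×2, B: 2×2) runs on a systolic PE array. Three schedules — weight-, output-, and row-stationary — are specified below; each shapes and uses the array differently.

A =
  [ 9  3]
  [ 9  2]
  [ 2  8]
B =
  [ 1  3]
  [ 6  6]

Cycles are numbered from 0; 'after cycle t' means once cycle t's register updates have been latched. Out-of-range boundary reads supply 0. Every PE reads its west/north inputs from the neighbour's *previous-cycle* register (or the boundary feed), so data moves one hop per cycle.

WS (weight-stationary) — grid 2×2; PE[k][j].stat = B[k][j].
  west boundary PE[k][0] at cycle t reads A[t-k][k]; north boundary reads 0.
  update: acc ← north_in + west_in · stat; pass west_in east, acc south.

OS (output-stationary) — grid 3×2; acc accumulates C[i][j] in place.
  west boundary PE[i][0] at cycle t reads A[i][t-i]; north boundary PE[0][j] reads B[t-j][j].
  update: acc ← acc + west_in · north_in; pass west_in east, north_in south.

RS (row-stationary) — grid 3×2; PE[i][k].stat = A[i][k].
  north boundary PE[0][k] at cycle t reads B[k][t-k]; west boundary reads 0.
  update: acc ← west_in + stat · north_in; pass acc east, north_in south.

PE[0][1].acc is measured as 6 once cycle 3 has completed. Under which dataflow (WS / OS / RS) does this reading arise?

dataflow = WS

— WS: 2×2; PE[0][1] trace:
  t=0 PE[0][1]: acc=0 h=0 v=0
  t=1 PE[0][1]: acc=27 h=9 v=27
  t=2 PE[0][1]: acc=27 h=9 v=27
  t=3 PE[0][1]: acc=6 h=2 v=6
— OS: 3×2; PE[0][1] trace:
  t=0 PE[0][1]: acc=0 h=0 v=0
  t=1 PE[0][1]: acc=27 h=9 v=3
  t=2 PE[0][1]: acc=45 h=3 v=6
  t=3 PE[0][1]: acc=45 h=0 v=0
— RS: 3×2; PE[0][1] trace:
  t=0 PE[0][1]: acc=0 h=0 v=0
  t=1 PE[0][1]: acc=27 h=27 v=6
  t=2 PE[0][1]: acc=45 h=45 v=6
  t=3 PE[0][1]: acc=0 h=0 v=0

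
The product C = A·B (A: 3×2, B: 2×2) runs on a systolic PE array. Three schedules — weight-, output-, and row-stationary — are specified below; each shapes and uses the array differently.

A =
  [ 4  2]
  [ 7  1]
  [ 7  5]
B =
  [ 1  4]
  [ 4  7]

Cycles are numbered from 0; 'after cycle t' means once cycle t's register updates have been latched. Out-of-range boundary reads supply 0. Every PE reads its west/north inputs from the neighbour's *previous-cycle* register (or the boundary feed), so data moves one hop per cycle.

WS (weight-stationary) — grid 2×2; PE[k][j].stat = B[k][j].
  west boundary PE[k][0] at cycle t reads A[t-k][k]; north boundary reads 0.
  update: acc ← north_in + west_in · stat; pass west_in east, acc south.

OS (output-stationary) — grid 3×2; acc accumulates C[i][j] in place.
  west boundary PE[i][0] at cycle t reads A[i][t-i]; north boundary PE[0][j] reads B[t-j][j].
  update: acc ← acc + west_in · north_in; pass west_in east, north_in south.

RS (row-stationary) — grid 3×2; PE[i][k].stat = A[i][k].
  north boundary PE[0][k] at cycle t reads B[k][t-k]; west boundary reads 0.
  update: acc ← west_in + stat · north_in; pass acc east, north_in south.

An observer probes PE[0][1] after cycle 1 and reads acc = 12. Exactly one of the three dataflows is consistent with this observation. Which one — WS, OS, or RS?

— WS: 2×2; PE[0][1] trace:
  step 0 · PE0,1: acc=0; fwd→0 fwd↓0
  step 1 · PE0,1: acc=16; fwd→4 fwd↓16
— OS: 3×2; PE[0][1] trace:
  step 0 · PE0,1: acc=0; fwd→0 fwd↓0
  step 1 · PE0,1: acc=16; fwd→4 fwd↓4
— RS: 3×2; PE[0][1] trace:
  step 0 · PE0,1: acc=0; fwd→0 fwd↓0
  step 1 · PE0,1: acc=12; fwd→12 fwd↓4

dataflow = RS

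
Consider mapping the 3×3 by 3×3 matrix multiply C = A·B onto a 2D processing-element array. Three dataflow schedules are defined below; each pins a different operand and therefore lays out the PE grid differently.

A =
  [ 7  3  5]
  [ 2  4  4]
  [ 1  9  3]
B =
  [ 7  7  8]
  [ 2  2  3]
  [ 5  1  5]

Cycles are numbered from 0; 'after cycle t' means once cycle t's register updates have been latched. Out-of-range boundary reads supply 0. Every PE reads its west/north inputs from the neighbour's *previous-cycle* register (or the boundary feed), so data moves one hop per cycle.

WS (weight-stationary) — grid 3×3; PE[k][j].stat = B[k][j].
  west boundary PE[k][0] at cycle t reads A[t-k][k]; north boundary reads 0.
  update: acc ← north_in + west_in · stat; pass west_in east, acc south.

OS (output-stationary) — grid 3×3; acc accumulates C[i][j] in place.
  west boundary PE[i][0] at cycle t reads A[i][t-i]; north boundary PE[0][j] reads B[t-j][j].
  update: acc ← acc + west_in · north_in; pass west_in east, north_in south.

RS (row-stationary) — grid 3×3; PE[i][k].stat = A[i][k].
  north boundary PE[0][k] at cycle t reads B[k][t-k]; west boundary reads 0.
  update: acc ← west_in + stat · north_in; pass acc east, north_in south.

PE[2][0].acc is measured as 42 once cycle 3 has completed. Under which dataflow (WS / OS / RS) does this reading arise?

— WS: 3×3; PE[2][0] trace:
  step 0 · PE2,0: acc=0; fwd→0 fwd↓0
  step 1 · PE2,0: acc=0; fwd→0 fwd↓0
  step 2 · PE2,0: acc=80; fwd→5 fwd↓80
  step 3 · PE2,0: acc=42; fwd→4 fwd↓42
— OS: 3×3; PE[2][0] trace:
  step 0 · PE2,0: acc=0; fwd→0 fwd↓0
  step 1 · PE2,0: acc=0; fwd→0 fwd↓0
  step 2 · PE2,0: acc=7; fwd→1 fwd↓7
  step 3 · PE2,0: acc=25; fwd→9 fwd↓2
— RS: 3×3; PE[2][0] trace:
  step 0 · PE2,0: acc=0; fwd→0 fwd↓0
  step 1 · PE2,0: acc=0; fwd→0 fwd↓0
  step 2 · PE2,0: acc=7; fwd→7 fwd↓7
  step 3 · PE2,0: acc=7; fwd→7 fwd↓7

dataflow = WS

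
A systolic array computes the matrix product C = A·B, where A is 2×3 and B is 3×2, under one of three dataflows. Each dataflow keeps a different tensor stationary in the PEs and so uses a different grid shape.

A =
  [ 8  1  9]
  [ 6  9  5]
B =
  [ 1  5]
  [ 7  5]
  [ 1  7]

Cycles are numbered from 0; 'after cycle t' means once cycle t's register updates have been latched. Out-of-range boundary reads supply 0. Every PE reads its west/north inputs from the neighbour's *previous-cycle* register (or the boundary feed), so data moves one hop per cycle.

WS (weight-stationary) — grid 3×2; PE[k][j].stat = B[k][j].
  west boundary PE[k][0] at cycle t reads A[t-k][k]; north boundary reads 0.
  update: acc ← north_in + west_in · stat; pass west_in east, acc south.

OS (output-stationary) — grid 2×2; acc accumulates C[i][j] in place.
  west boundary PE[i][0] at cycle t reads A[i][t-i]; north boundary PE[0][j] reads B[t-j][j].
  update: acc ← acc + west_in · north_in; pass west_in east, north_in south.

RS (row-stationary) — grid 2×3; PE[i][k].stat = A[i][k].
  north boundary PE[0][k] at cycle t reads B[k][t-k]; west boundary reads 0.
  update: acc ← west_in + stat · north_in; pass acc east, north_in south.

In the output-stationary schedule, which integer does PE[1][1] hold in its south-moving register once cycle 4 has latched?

OS (2×2). Following PE[1][1] plus its west/north inputs:
  @0  [0,1]  acc 0  |  →0  ↓0
  @0  [1,0]  acc 0  |  →0  ↓0
  @0  [1,1]  acc 0  |  →0  ↓0
  @1  [0,1]  acc 40  |  →8  ↓5
  @1  [1,0]  acc 6  |  →6  ↓1
  @1  [1,1]  acc 0  |  →0  ↓0
  @2  [0,1]  acc 45  |  →1  ↓5
  @2  [1,0]  acc 69  |  →9  ↓7
  @2  [1,1]  acc 30  |  →6  ↓5
  @3  [0,1]  acc 108  |  →9  ↓7
  @3  [1,0]  acc 74  |  →5  ↓1
  @3  [1,1]  acc 75  |  →9  ↓5
  @4  [0,1]  acc 108  |  →0  ↓0
  @4  [1,0]  acc 74  |  →0  ↓0
  @4  [1,1]  acc 110  |  →5  ↓7

register = 7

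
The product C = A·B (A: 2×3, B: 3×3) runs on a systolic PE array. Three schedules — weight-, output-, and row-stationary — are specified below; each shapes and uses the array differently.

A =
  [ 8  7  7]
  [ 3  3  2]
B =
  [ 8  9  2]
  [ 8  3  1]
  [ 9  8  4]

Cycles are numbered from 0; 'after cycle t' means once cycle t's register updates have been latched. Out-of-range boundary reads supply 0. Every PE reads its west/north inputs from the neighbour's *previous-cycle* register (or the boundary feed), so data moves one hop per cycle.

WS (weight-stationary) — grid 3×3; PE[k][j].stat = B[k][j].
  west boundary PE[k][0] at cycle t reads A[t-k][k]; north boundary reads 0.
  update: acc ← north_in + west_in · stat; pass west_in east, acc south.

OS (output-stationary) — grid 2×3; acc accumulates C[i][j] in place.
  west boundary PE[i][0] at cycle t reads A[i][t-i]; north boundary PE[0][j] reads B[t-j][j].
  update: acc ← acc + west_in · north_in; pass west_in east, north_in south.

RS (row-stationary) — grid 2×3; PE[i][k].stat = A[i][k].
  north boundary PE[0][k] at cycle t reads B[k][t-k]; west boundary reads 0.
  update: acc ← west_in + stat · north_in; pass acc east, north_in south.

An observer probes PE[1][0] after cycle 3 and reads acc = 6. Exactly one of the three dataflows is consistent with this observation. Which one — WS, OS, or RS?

dataflow = RS

— WS: 3×3; PE[1][0] trace:
  t=0 PE[1][0]: acc=0 h=0 v=0
  t=1 PE[1][0]: acc=120 h=7 v=120
  t=2 PE[1][0]: acc=48 h=3 v=48
  t=3 PE[1][0]: acc=0 h=0 v=0
— OS: 2×3; PE[1][0] trace:
  t=0 PE[1][0]: acc=0 h=0 v=0
  t=1 PE[1][0]: acc=24 h=3 v=8
  t=2 PE[1][0]: acc=48 h=3 v=8
  t=3 PE[1][0]: acc=66 h=2 v=9
— RS: 2×3; PE[1][0] trace:
  t=0 PE[1][0]: acc=0 h=0 v=0
  t=1 PE[1][0]: acc=24 h=24 v=8
  t=2 PE[1][0]: acc=27 h=27 v=9
  t=3 PE[1][0]: acc=6 h=6 v=2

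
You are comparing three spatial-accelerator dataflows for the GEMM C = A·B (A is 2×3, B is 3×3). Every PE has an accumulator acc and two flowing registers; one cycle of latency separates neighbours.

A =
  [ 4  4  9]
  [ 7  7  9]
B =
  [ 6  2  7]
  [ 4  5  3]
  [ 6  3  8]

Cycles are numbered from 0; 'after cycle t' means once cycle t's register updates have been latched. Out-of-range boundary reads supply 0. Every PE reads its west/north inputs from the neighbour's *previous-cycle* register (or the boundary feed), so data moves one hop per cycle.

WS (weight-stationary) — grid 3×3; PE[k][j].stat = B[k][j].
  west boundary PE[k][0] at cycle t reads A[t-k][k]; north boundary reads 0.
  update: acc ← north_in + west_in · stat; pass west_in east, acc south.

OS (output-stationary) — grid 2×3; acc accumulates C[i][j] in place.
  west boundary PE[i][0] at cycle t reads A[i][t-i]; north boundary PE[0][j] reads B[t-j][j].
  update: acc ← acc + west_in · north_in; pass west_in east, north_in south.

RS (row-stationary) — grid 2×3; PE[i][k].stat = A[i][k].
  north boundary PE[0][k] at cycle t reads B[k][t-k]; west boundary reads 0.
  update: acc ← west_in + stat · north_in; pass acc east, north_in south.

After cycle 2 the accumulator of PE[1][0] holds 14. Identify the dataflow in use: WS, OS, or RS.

— WS: 3×3; PE[1][0] trace:
  cycle 0: PE[1][0] → acc 0, east 0, south 0
  cycle 1: PE[1][0] → acc 40, east 4, south 40
  cycle 2: PE[1][0] → acc 70, east 7, south 70
— OS: 2×3; PE[1][0] trace:
  cycle 0: PE[1][0] → acc 0, east 0, south 0
  cycle 1: PE[1][0] → acc 42, east 7, south 6
  cycle 2: PE[1][0] → acc 70, east 7, south 4
— RS: 2×3; PE[1][0] trace:
  cycle 0: PE[1][0] → acc 0, east 0, south 0
  cycle 1: PE[1][0] → acc 42, east 42, south 6
  cycle 2: PE[1][0] → acc 14, east 14, south 2

dataflow = RS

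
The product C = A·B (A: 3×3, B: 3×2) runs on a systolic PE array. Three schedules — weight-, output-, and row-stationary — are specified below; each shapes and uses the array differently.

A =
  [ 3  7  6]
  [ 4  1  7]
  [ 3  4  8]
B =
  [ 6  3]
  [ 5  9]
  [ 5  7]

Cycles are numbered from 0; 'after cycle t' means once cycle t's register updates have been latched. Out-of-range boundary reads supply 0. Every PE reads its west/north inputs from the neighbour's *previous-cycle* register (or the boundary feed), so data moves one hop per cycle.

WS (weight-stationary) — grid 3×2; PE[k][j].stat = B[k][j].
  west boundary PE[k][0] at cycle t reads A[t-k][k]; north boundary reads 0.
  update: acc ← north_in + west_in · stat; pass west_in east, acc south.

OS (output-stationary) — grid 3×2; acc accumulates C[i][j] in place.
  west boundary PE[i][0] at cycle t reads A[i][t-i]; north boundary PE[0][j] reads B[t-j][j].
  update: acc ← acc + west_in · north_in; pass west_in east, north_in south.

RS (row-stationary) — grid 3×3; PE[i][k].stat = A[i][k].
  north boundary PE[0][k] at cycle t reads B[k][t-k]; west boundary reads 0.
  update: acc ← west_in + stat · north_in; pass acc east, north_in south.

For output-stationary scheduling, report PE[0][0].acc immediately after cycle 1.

PE[0][0].acc = 53

OS on a 3×2 grid — tracing PE[0][0] and its feeders:
  @0  [0,0]  acc 18  |  →3  ↓6
  @1  [0,0]  acc 53  |  →7  ↓5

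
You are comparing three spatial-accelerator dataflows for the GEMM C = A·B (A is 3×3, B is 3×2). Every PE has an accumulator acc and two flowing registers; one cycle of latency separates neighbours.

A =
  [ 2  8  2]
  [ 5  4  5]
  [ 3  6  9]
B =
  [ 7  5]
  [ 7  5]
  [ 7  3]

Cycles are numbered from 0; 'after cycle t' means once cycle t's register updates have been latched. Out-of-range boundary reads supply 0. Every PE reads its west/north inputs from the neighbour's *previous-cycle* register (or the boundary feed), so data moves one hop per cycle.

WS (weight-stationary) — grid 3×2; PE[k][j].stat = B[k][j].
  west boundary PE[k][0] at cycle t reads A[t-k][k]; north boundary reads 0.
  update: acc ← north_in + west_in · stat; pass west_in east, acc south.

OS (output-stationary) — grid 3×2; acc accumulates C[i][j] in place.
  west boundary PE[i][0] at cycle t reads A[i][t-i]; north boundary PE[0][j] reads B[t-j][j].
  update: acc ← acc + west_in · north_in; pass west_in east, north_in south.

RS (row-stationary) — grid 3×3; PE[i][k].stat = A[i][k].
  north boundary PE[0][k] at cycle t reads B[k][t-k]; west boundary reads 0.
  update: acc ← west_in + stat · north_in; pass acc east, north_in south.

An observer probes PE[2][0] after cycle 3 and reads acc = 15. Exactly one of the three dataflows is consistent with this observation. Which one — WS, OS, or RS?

dataflow = RS

WS (3×2 grid), PE[2][0]:
  after 0 — PE[2][0] acc=0, pass-E 0, pass-S 0
  after 1 — PE[2][0] acc=0, pass-E 0, pass-S 0
  after 2 — PE[2][0] acc=84, pass-E 2, pass-S 84
  after 3 — PE[2][0] acc=98, pass-E 5, pass-S 98
OS (3×2 grid), PE[2][0]:
  after 0 — PE[2][0] acc=0, pass-E 0, pass-S 0
  after 1 — PE[2][0] acc=0, pass-E 0, pass-S 0
  after 2 — PE[2][0] acc=21, pass-E 3, pass-S 7
  after 3 — PE[2][0] acc=63, pass-E 6, pass-S 7
RS (3×3 grid), PE[2][0]:
  after 0 — PE[2][0] acc=0, pass-E 0, pass-S 0
  after 1 — PE[2][0] acc=0, pass-E 0, pass-S 0
  after 2 — PE[2][0] acc=21, pass-E 21, pass-S 7
  after 3 — PE[2][0] acc=15, pass-E 15, pass-S 5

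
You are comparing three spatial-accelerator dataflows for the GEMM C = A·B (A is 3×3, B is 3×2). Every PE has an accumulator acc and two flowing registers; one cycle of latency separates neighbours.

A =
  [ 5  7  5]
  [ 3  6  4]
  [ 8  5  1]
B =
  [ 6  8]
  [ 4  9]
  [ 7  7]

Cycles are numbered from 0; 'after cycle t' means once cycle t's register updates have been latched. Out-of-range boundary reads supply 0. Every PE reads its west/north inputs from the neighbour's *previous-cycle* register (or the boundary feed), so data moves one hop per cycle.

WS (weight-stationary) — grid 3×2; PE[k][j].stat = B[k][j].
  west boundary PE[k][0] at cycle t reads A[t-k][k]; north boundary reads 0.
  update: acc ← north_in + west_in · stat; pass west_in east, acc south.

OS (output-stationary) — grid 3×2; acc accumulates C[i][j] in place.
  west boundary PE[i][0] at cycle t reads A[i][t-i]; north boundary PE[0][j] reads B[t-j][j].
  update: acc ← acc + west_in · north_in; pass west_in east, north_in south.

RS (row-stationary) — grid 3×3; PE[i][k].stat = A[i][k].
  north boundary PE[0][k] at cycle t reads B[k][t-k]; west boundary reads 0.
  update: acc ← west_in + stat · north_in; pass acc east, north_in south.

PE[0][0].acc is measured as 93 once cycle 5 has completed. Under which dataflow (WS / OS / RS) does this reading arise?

dataflow = OS

— WS: 3×2; PE[0][0] trace:
  t=0 PE[0][0]: acc=30 h=5 v=30
  t=1 PE[0][0]: acc=18 h=3 v=18
  t=2 PE[0][0]: acc=48 h=8 v=48
  t=3 PE[0][0]: acc=0 h=0 v=0
  t=4 PE[0][0]: acc=0 h=0 v=0
  t=5 PE[0][0]: acc=0 h=0 v=0
— OS: 3×2; PE[0][0] trace:
  t=0 PE[0][0]: acc=30 h=5 v=6
  t=1 PE[0][0]: acc=58 h=7 v=4
  t=2 PE[0][0]: acc=93 h=5 v=7
  t=3 PE[0][0]: acc=93 h=0 v=0
  t=4 PE[0][0]: acc=93 h=0 v=0
  t=5 PE[0][0]: acc=93 h=0 v=0
— RS: 3×3; PE[0][0] trace:
  t=0 PE[0][0]: acc=30 h=30 v=6
  t=1 PE[0][0]: acc=40 h=40 v=8
  t=2 PE[0][0]: acc=0 h=0 v=0
  t=3 PE[0][0]: acc=0 h=0 v=0
  t=4 PE[0][0]: acc=0 h=0 v=0
  t=5 PE[0][0]: acc=0 h=0 v=0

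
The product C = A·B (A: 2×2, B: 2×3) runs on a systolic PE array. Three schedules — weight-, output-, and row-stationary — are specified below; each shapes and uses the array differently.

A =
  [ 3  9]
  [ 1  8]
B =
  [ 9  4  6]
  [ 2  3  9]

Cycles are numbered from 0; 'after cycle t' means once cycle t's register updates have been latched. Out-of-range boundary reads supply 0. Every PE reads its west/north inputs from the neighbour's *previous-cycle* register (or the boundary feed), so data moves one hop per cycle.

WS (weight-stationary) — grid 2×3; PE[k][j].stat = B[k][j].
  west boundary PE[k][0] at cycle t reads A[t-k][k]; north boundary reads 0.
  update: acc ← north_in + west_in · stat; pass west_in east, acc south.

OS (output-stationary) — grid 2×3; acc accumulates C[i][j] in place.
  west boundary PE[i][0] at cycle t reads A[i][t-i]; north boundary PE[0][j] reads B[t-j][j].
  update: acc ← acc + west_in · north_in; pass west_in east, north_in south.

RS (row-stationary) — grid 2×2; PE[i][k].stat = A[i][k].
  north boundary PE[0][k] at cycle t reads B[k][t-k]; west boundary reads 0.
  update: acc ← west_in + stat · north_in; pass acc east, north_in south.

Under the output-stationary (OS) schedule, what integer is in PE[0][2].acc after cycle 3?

OS 2×3: PE[0][2] cycle-by-cycle (with neighbour feeds):
  @0  [0,1]  acc 0  |  →0  ↓0
  @0  [0,2]  acc 0  |  →0  ↓0
  @1  [0,1]  acc 12  |  →3  ↓4
  @1  [0,2]  acc 0  |  →0  ↓0
  @2  [0,1]  acc 39  |  →9  ↓3
  @2  [0,2]  acc 18  |  →3  ↓6
  @3  [0,1]  acc 39  |  →0  ↓0
  @3  [0,2]  acc 99  |  →9  ↓9

PE[0][2].acc = 99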